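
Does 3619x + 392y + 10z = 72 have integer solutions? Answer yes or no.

gcd(3619, 392) = 7  (3619 = 9*392 + 91, 392 = 4*91 + 28, 91 = 3*28 + 7, 28 = 4*7).
gcd(7, 10) = 1.
1 divides 72, so integer solutions exist.

yes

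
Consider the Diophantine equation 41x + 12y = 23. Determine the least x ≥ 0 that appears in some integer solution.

gcd(41, 12):
  41 = 3·12 + 5
  12 = 2·5 + 2
  5 = 2·2 + 1
  2 = 2·1
so gcd(41, 12) = 1.
1 divides 23, so solutions exist.
Back-substitute for Bézout coefficients:
  1 = 5 - 2·2
  ... = 41·(5) + 12·(-17)
Scale by 23/1 = 23: (x₀, y₀) = (115, -391).
General solution: x = 115 + 12t, y = -391 - 41t for integer t.
x ≥ 0: smallest is 115 mod 12 = 7 (at t = -9), with y = -22.

7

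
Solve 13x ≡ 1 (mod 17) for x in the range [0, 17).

4

gcd(17, 13) = 1  (17 = 1*13 + 4, 13 = 3*4 + 1, 4 = 4*1).
Back-substituting, 13*(4) + 17*(-3) = 1.
So 13*4 ≡ 1 (mod 17), and 4 mod 17 = 4.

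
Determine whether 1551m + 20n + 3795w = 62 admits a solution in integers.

yes

gcd(1551, 20):
  1551 = 77*20 + 11
  20 = 1*11 + 9
  11 = 1*9 + 2
  9 = 4*2 + 1
  2 = 2*1
so gcd(1551, 20) = 1.
gcd(1, 3795) = 1.
1 divides 62, so integer solutions exist.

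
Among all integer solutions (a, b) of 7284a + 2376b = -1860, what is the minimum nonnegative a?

49

gcd(7284, 2376) = 12.
12 divides -1860, so solutions exist.
By Bézout, 7284*(61) + 2376*(-187) = 12.
Scale by -1860/12 = -155: (a₀, b₀) = (-9455, 28985).
General solution: a = -9455 + 198t, b = 28985 - 607t for integer t.
a ≥ 0: smallest is -9455 mod 198 = 49 (at t = 48), with b = -151.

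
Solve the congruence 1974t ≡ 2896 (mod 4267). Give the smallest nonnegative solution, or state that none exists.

gcd(4267, 1974) = 1.
1 divides 2896, so solutions exist.
By Bézout, 1974×(-1351) + 4267×(625) = 1.
So 1974×(-1351) ≡ 1 (mod 4267); multiply by 2896: t ≡ -3912496 (mod 4267).
Smallest nonnegative: t = -3912496 mod 4267 = 343.

343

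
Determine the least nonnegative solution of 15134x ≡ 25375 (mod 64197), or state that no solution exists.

6776

gcd(64197, 15134):
  64197 = 4×15134 + 3661
  15134 = 4×3661 + 490
  3661 = 7×490 + 231
  490 = 2×231 + 28
  231 = 8×28 + 7
  28 = 4×7
so gcd(64197, 15134) = 7.
7 divides 25375, so solutions exist.
Back-substitute for Bézout coefficients:
  7 = 231 - 8×28
  ... = 15134×(-2227) + 64197×(525)
So 15134×(-2227) ≡ 7 (mod 64197); multiply by 3625: x ≡ -8072875 (mod 9171).
Smallest nonnegative: x = -8072875 mod 9171 = 6776.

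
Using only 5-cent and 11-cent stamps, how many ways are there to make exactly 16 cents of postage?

1

Need nonnegative integers with 5j + 11k = 16.
gcd(5, 11) = 1, and 5·(-2) + 11·(1) = 1.
So (j₀, k₀) = (-32, 16); general j = -32 + 11t, k = 16 - 5t.
j ≥ 0 ⇒ t ≥ 3; k ≥ 0 ⇒ t ≤ 3. That's 1 value of t.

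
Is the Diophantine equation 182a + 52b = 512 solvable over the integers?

no

gcd(182, 52) = 26  (182 = 3·52 + 26, 52 = 2·26).
26 does not divide 512 (remainder 18), so no integer solutions.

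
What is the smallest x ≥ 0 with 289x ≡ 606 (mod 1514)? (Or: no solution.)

746

gcd(1514, 289) = 1.
1 divides 606, so solutions exist.
By Bézout, 289×(351) + 1514×(-67) = 1.
So 289×(351) ≡ 1 (mod 1514); multiply by 606: x ≡ 212706 (mod 1514).
Smallest nonnegative: x = 212706 mod 1514 = 746.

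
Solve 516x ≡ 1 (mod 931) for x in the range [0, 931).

507

gcd(931, 516):
  931 = 1·516 + 415
  516 = 1·415 + 101
  415 = 4·101 + 11
  101 = 9·11 + 2
  11 = 5·2 + 1
  2 = 2·1
so gcd(931, 516) = 1.
Back-substitute for Bézout coefficients:
  1 = 11 - 5·2
  ... = 516·(-424) + 931·(235)
So 516·-424 ≡ 1 (mod 931), and -424 mod 931 = 507.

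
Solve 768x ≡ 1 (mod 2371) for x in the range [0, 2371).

460

gcd(2371, 768) = 1.
By Bézout, 768·(460) + 2371·(-149) = 1.
So 768·460 ≡ 1 (mod 2371), and 460 mod 2371 = 460.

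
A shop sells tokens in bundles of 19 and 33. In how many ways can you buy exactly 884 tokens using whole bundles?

1

Need nonnegative integers with 19j + 33k = 884.
gcd(19, 33) = 1, and 19·(7) + 33·(-4) = 1.
So (j₀, k₀) = (6188, -3536); general j = 6188 + 33t, k = -3536 - 19t.
j ≥ 0 ⇒ t ≥ -187; k ≥ 0 ⇒ t ≤ -187. That's 1 value of t.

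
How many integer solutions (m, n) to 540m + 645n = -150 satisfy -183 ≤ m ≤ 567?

gcd(645, 540) = 15  (645 = 1*540 + 105, 540 = 5*105 + 15, 105 = 7*15).
Back-substituting, 540*(6) + 645*(-5) = 15.
Scale by -10: particular solution (-60, 50); reduce m mod 43: (26, -22).
General solution: m = 26 + 43t, n = -22 - 36t for integer t.
-183 ≤ 26 + 43t ≤ 567 gives t ∈ [-4, 12], which is 17 values.

17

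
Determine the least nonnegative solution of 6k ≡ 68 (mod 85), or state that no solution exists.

gcd(85, 6):
  85 = 14·6 + 1
  6 = 6·1
so gcd(85, 6) = 1.
1 divides 68, so solutions exist.
Back-substitute for Bézout coefficients:
  1 = 85 - 14·6
  ... = 6·(-14) + 85·(1)
So 6·(-14) ≡ 1 (mod 85); multiply by 68: k ≡ -952 (mod 85).
Smallest nonnegative: k = -952 mod 85 = 68.

68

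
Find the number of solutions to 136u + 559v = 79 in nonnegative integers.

0

gcd(559, 136) = 1  (559 = 4·136 + 15, 136 = 9·15 + 1, 15 = 15·1).
Back-substituting, 136·(37) + 559·(-9) = 1.
Scale by 79: one solution is (2923, -711). Reduce u mod 559: (128, -31).
General: u = 128 + 559t, v = -31 - 136t.
u ≥ 0 ⇒ t ≥ 0; v ≥ 0 ⇒ t ≤ -1. So t ∈ [0, -1]: 0 solutions.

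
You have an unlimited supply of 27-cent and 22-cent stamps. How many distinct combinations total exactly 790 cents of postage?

2

Need nonnegative integers with 27j + 22k = 790.
gcd(27, 22) = 1, and 27·(9) + 22·(-11) = 1.
So (j₀, k₀) = (7110, -8690); general j = 7110 + 22t, k = -8690 - 27t.
j ≥ 0 ⇒ t ≥ -323; k ≥ 0 ⇒ t ≤ -322. That's 2 values of t.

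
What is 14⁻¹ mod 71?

gcd(71, 14) = 1  (71 = 5*14 + 1, 14 = 14*1).
Back-substituting, 14*(-5) + 71*(1) = 1.
So 14*-5 ≡ 1 (mod 71), and -5 mod 71 = 66.

66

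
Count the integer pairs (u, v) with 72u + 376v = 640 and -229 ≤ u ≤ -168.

gcd(376, 72):
  376 = 5*72 + 16
  72 = 4*16 + 8
  16 = 2*8
so gcd(376, 72) = 8.
Back-substitute for Bézout coefficients:
  8 = 72 - 4*16
  ... = 72*(21) + 376*(-4)
Scale by 80: particular solution (1680, -320); reduce u mod 47: (35, -5).
General solution: u = 35 + 47t, v = -5 - 9t for integer t.
-229 ≤ 35 + 47t ≤ -168 gives t ∈ [-5, -5], which is 1 value.

1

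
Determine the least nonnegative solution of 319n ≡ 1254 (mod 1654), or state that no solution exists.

118

gcd(1654, 319) = 1.
1 divides 1254, so solutions exist.
By Bézout, 319×(-757) + 1654×(146) = 1.
So 319×(-757) ≡ 1 (mod 1654); multiply by 1254: n ≡ -949278 (mod 1654).
Smallest nonnegative: n = -949278 mod 1654 = 118.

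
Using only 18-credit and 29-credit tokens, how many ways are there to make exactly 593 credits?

Need nonnegative integers with 18j + 29k = 593.
gcd(18, 29) = 1, and 18·(-8) + 29·(5) = 1.
So (j₀, k₀) = (-4744, 2965); general j = -4744 + 29t, k = 2965 - 18t.
j ≥ 0 ⇒ t ≥ 164; k ≥ 0 ⇒ t ≤ 164. That's 1 value of t.

1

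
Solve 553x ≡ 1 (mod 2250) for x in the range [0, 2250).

gcd(2250, 553) = 1  (2250 = 4·553 + 38, 553 = 14·38 + 21, 38 = 1·21 + 17, 21 = 1·17 + 4, 17 = 4·4 + 1, 4 = 4·1).
Back-substituting, 553·(-533) + 2250·(131) = 1.
So 553·-533 ≡ 1 (mod 2250), and -533 mod 2250 = 1717.

1717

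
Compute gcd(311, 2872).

gcd(2872, 311):
  2872 = 9×311 + 73
  311 = 4×73 + 19
  73 = 3×19 + 16
  19 = 1×16 + 3
  16 = 5×3 + 1
  3 = 3×1
so gcd(2872, 311) = 1.

1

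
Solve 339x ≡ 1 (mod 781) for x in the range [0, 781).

gcd(781, 339):
  781 = 2·339 + 103
  339 = 3·103 + 30
  103 = 3·30 + 13
  30 = 2·13 + 4
  13 = 3·4 + 1
  4 = 4·1
so gcd(781, 339) = 1.
Back-substitute for Bézout coefficients:
  1 = 13 - 3·4
  ... = 339·(-182) + 781·(79)
So 339·-182 ≡ 1 (mod 781), and -182 mod 781 = 599.

599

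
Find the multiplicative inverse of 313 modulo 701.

gcd(701, 313) = 1  (701 = 2×313 + 75, 313 = 4×75 + 13, 75 = 5×13 + 10, 13 = 1×10 + 3, 10 = 3×3 + 1, 3 = 3×1).
Back-substituting, 313×(-215) + 701×(96) = 1.
So 313×-215 ≡ 1 (mod 701), and -215 mod 701 = 486.

486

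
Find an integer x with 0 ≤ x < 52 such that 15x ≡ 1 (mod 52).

7

gcd(52, 15):
  52 = 3·15 + 7
  15 = 2·7 + 1
  7 = 7·1
so gcd(52, 15) = 1.
Back-substitute for Bézout coefficients:
  1 = 15 - 2·7
  ... = 15·(7) + 52·(-2)
So 15·7 ≡ 1 (mod 52), and 7 mod 52 = 7.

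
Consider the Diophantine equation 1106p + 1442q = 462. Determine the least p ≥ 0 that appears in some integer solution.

63

gcd(1442, 1106) = 14.
14 divides 462, so solutions exist.
By Bézout, 1106×(30) + 1442×(-23) = 14.
Scale by 462/14 = 33: (p₀, q₀) = (990, -759).
General solution: p = 990 + 103t, q = -759 - 79t for integer t.
p ≥ 0: smallest is 990 mod 103 = 63 (at t = -9), with q = -48.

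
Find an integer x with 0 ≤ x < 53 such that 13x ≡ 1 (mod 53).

49

gcd(53, 13):
  53 = 4×13 + 1
  13 = 13×1
so gcd(53, 13) = 1.
Back-substitute for Bézout coefficients:
  1 = 53 - 4×13
  ... = 13×(-4) + 53×(1)
So 13×-4 ≡ 1 (mod 53), and -4 mod 53 = 49.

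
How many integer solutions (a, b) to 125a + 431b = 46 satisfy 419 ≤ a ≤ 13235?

gcd(431, 125):
  431 = 3·125 + 56
  125 = 2·56 + 13
  56 = 4·13 + 4
  13 = 3·4 + 1
  4 = 4·1
so gcd(431, 125) = 1.
Back-substitute for Bézout coefficients:
  1 = 13 - 3·4
  ... = 125·(100) + 431·(-29)
Scale by 46: particular solution (4600, -1334); reduce a mod 431: (290, -84).
General solution: a = 290 + 431t, b = -84 - 125t for integer t.
419 ≤ 290 + 431t ≤ 13235 gives t ∈ [1, 30], which is 30 values.

30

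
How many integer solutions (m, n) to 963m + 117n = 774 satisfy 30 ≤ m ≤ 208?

14

gcd(963, 117) = 9.
By Bézout, 963*(-4) + 117*(33) = 9.
Particular solution: (7, -51).
General solution: m = 7 + 13t, n = -51 - 107t for integer t.
30 ≤ 7 + 13t ≤ 208 gives t ∈ [2, 15], which is 14 values.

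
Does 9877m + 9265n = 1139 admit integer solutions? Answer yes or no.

yes

gcd(9877, 9265) = 17  (9877 = 1·9265 + 612, 9265 = 15·612 + 85, 612 = 7·85 + 17, 85 = 5·17).
17 divides 1139, so integer solutions exist.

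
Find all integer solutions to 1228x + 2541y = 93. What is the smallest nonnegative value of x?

gcd(2541, 1228):
  2541 = 2·1228 + 85
  1228 = 14·85 + 38
  85 = 2·38 + 9
  38 = 4·9 + 2
  9 = 4·2 + 1
  2 = 2·1
so gcd(2541, 1228) = 1.
1 divides 93, so solutions exist.
Back-substitute for Bézout coefficients:
  1 = 9 - 4·2
  ... = 1228·(-1136) + 2541·(549)
Scale by 93/1 = 93: (x₀, y₀) = (-105648, 51057).
General solution: x = -105648 + 2541t, y = 51057 - 1228t for integer t.
x ≥ 0: smallest is -105648 mod 2541 = 1074 (at t = 42), with y = -519.

1074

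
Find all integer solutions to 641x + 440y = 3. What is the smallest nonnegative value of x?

gcd(641, 440):
  641 = 1*440 + 201
  440 = 2*201 + 38
  201 = 5*38 + 11
  38 = 3*11 + 5
  11 = 2*5 + 1
  5 = 5*1
so gcd(641, 440) = 1.
1 divides 3, so solutions exist.
Back-substitute for Bézout coefficients:
  1 = 11 - 2*5
  ... = 641*(81) + 440*(-118)
Scale by 3/1 = 3: (x₀, y₀) = (243, -354).
General solution: x = 243 + 440t, y = -354 - 641t for integer t.
x ≥ 0: smallest is 243 mod 440 = 243 (at t = 0), with y = -354.

243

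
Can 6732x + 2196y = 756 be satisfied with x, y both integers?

yes

gcd(6732, 2196) = 36.
36 divides 756, so integer solutions exist.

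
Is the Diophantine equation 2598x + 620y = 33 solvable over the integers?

no

gcd(2598, 620):
  2598 = 4*620 + 118
  620 = 5*118 + 30
  118 = 3*30 + 28
  30 = 1*28 + 2
  28 = 14*2
so gcd(2598, 620) = 2.
2 does not divide 33 (remainder 1), so no integer solutions.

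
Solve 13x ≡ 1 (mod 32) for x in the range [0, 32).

5

gcd(32, 13):
  32 = 2*13 + 6
  13 = 2*6 + 1
  6 = 6*1
so gcd(32, 13) = 1.
Back-substitute for Bézout coefficients:
  1 = 13 - 2*6
  ... = 13*(5) + 32*(-2)
So 13*5 ≡ 1 (mod 32), and 5 mod 32 = 5.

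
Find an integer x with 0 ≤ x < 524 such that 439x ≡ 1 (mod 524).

gcd(524, 439):
  524 = 1*439 + 85
  439 = 5*85 + 14
  85 = 6*14 + 1
  14 = 14*1
so gcd(524, 439) = 1.
Back-substitute for Bézout coefficients:
  1 = 85 - 6*14
  ... = 439*(-37) + 524*(31)
So 439*-37 ≡ 1 (mod 524), and -37 mod 524 = 487.

487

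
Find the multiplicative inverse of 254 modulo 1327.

256

gcd(1327, 254):
  1327 = 5×254 + 57
  254 = 4×57 + 26
  57 = 2×26 + 5
  26 = 5×5 + 1
  5 = 5×1
so gcd(1327, 254) = 1.
Back-substitute for Bézout coefficients:
  1 = 26 - 5×5
  ... = 254×(256) + 1327×(-49)
So 254×256 ≡ 1 (mod 1327), and 256 mod 1327 = 256.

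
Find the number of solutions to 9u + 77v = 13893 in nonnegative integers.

gcd(77, 9) = 1.
By Bézout, 9·(-17) + 77·(2) = 1.
One solution: (55, 174).
General: u = 55 + 77t, v = 174 - 9t.
u ≥ 0 ⇒ t ≥ 0; v ≥ 0 ⇒ t ≤ 19. So t ∈ [0, 19]: 20 solutions.

20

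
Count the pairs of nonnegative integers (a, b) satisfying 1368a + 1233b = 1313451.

7

gcd(1368, 1233) = 9.
By Bézout, 1368·(64) + 1233·(-71) = 9.
One solution: (121, 931).
General: a = 121 + 137t, b = 931 - 152t.
a ≥ 0 ⇒ t ≥ 0; b ≥ 0 ⇒ t ≤ 6. So t ∈ [0, 6]: 7 solutions.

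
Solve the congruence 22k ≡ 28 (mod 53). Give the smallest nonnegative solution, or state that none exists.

gcd(53, 22) = 1.
1 divides 28, so solutions exist.
By Bézout, 22×(-12) + 53×(5) = 1.
So 22×(-12) ≡ 1 (mod 53); multiply by 28: k ≡ -336 (mod 53).
Smallest nonnegative: k = -336 mod 53 = 35.

35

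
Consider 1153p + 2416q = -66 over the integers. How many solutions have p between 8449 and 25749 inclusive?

7

gcd(2416, 1153) = 1  (2416 = 2·1153 + 110, 1153 = 10·110 + 53, 110 = 2·53 + 4, 53 = 13·4 + 1, 4 = 4·1).
Back-substituting, 1153·(593) + 2416·(-283) = 1.
Scale by -66: particular solution (-39138, 18678); reduce p mod 2416: (1934, -923).
General solution: p = 1934 + 2416t, q = -923 - 1153t for integer t.
8449 ≤ 1934 + 2416t ≤ 25749 gives t ∈ [3, 9], which is 7 values.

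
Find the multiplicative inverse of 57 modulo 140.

gcd(140, 57) = 1.
By Bézout, 57·(-27) + 140·(11) = 1.
So 57·-27 ≡ 1 (mod 140), and -27 mod 140 = 113.

113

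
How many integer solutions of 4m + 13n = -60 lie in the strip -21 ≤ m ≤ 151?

13

gcd(13, 4):
  13 = 3·4 + 1
  4 = 4·1
so gcd(13, 4) = 1.
Back-substitute for Bézout coefficients:
  1 = 13 - 3·4
  ... = 4·(-3) + 13·(1)
Scale by -60: particular solution (180, -60); reduce m mod 13: (11, -8).
General solution: m = 11 + 13t, n = -8 - 4t for integer t.
-21 ≤ 11 + 13t ≤ 151 gives t ∈ [-2, 10], which is 13 values.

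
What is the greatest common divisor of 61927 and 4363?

gcd(61927, 4363) = 1  (61927 = 14·4363 + 845, 4363 = 5·845 + 138, 845 = 6·138 + 17, 138 = 8·17 + 2, 17 = 8·2 + 1, 2 = 2·1).

1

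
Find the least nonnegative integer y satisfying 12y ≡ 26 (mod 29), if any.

7

gcd(29, 12):
  29 = 2×12 + 5
  12 = 2×5 + 2
  5 = 2×2 + 1
  2 = 2×1
so gcd(29, 12) = 1.
1 divides 26, so solutions exist.
Back-substitute for Bézout coefficients:
  1 = 5 - 2×2
  ... = 12×(-12) + 29×(5)
So 12×(-12) ≡ 1 (mod 29); multiply by 26: y ≡ -312 (mod 29).
Smallest nonnegative: y = -312 mod 29 = 7.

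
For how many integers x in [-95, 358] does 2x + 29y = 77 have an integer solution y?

16

gcd(29, 2) = 1.
By Bézout, 2×(-14) + 29×(1) = 1.
Particular solution: (24, 1).
General solution: x = 24 + 29t, y = 1 - 2t for integer t.
-95 ≤ 24 + 29t ≤ 358 gives t ∈ [-4, 11], which is 16 values.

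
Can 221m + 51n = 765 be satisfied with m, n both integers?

gcd(221, 51) = 17  (221 = 4×51 + 17, 51 = 3×17).
17 divides 765, so integer solutions exist.

yes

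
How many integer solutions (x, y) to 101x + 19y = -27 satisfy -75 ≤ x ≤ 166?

13

gcd(101, 19) = 1  (101 = 5×19 + 6, 19 = 3×6 + 1, 6 = 6×1).
Back-substituting, 101×(-3) + 19×(16) = 1.
Scale by -27: particular solution (81, -432); reduce x mod 19: (5, -28).
General solution: x = 5 + 19t, y = -28 - 101t for integer t.
-75 ≤ 5 + 19t ≤ 166 gives t ∈ [-4, 8], which is 13 values.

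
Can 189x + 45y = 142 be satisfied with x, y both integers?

gcd(189, 45) = 9  (189 = 4*45 + 9, 45 = 5*9).
9 does not divide 142 (remainder 7), so no integer solutions.

no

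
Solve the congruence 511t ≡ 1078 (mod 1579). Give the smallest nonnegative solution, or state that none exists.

67

gcd(1579, 511) = 1.
1 divides 1078, so solutions exist.
By Bézout, 511·(-309) + 1579·(100) = 1.
So 511·(-309) ≡ 1 (mod 1579); multiply by 1078: t ≡ -333102 (mod 1579).
Smallest nonnegative: t = -333102 mod 1579 = 67.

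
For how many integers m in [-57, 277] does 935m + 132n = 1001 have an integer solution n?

gcd(935, 132) = 11  (935 = 7×132 + 11, 132 = 12×11).
Back-substituting, 935×(1) + 132×(-7) = 11.
Scale by 91: particular solution (91, -637); reduce m mod 12: (7, -42).
General solution: m = 7 + 12t, n = -42 - 85t for integer t.
-57 ≤ 7 + 12t ≤ 277 gives t ∈ [-5, 22], which is 28 values.

28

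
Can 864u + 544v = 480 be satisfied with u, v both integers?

yes

gcd(864, 544) = 32.
32 divides 480, so integer solutions exist.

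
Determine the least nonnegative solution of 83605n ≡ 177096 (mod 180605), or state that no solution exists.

no solution

gcd(180605, 83605) = 5  (180605 = 2·83605 + 13395, 83605 = 6·13395 + 3235, 13395 = 4·3235 + 455, 3235 = 7·455 + 50, 455 = 9·50 + 5, 50 = 10·5).
5 does not divide 177096, so the congruence has no solution.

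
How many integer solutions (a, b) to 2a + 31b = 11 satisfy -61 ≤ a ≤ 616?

gcd(31, 2):
  31 = 15*2 + 1
  2 = 2*1
so gcd(31, 2) = 1.
Back-substitute for Bézout coefficients:
  1 = 31 - 15*2
  ... = 2*(-15) + 31*(1)
Scale by 11: particular solution (-165, 11); reduce a mod 31: (21, -1).
General solution: a = 21 + 31t, b = -1 - 2t for integer t.
-61 ≤ 21 + 31t ≤ 616 gives t ∈ [-2, 19], which is 22 values.

22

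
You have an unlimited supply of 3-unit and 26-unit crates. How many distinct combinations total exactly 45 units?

1

Need nonnegative integers with 3j + 26k = 45.
gcd(3, 26) = 1, and 3·(9) + 26·(-1) = 1.
So (j₀, k₀) = (405, -45); general j = 405 + 26t, k = -45 - 3t.
j ≥ 0 ⇒ t ≥ -15; k ≥ 0 ⇒ t ≤ -15. That's 1 value of t.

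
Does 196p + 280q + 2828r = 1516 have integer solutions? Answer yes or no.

gcd(280, 196) = 28  (280 = 1*196 + 84, 196 = 2*84 + 28, 84 = 3*28).
gcd(28, 2828) = 28.
28 does not divide 1516 (remainder 4), so no integer solutions.

no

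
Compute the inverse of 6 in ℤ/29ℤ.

5

gcd(29, 6):
  29 = 4*6 + 5
  6 = 1*5 + 1
  5 = 5*1
so gcd(29, 6) = 1.
Back-substitute for Bézout coefficients:
  1 = 6 - 1*5
  ... = 6*(5) + 29*(-1)
So 6*5 ≡ 1 (mod 29), and 5 mod 29 = 5.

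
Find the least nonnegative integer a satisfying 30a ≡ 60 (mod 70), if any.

2

gcd(70, 30) = 10.
10 divides 60, so solutions exist.
By Bézout, 30×(-2) + 70×(1) = 10.
So 30×(-2) ≡ 10 (mod 70); multiply by 6: a ≡ -12 (mod 7).
Smallest nonnegative: a = -12 mod 7 = 2.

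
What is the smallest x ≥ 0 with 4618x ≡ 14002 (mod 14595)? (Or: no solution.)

gcd(14595, 4618) = 1.
1 divides 14002, so solutions exist.
By Bézout, 4618×(-1103) + 14595×(349) = 1.
So 4618×(-1103) ≡ 1 (mod 14595); multiply by 14002: x ≡ -15444206 (mod 14595).
Smallest nonnegative: x = -15444206 mod 14595 = 11899.

11899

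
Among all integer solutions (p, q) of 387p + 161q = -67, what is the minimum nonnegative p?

103

gcd(387, 161):
  387 = 2*161 + 65
  161 = 2*65 + 31
  65 = 2*31 + 3
  31 = 10*3 + 1
  3 = 3*1
so gcd(387, 161) = 1.
1 divides -67, so solutions exist.
Back-substitute for Bézout coefficients:
  1 = 31 - 10*3
  ... = 387*(-52) + 161*(125)
Scale by -67/1 = -67: (p₀, q₀) = (3484, -8375).
General solution: p = 3484 + 161t, q = -8375 - 387t for integer t.
p ≥ 0: smallest is 3484 mod 161 = 103 (at t = -21), with q = -248.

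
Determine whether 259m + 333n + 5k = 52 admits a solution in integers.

gcd(333, 259) = 37.
gcd(37, 5) = 1.
1 divides 52, so integer solutions exist.

yes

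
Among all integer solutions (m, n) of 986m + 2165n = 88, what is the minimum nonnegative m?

2108

gcd(2165, 986) = 1  (2165 = 2×986 + 193, 986 = 5×193 + 21, 193 = 9×21 + 4, 21 = 5×4 + 1, 4 = 4×1).
1 divides 88, so solutions exist.
Back-substituting, 986×(516) + 2165×(-235) = 1.
Scale by 88/1 = 88: (m₀, n₀) = (45408, -20680).
General solution: m = 45408 + 2165t, n = -20680 - 986t for integer t.
m ≥ 0: smallest is 45408 mod 2165 = 2108 (at t = -20), with n = -960.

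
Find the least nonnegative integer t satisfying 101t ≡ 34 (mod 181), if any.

167

gcd(181, 101):
  181 = 1*101 + 80
  101 = 1*80 + 21
  80 = 3*21 + 17
  21 = 1*17 + 4
  17 = 4*4 + 1
  4 = 4*1
so gcd(181, 101) = 1.
1 divides 34, so solutions exist.
Back-substitute for Bézout coefficients:
  1 = 17 - 4*4
  ... = 101*(-43) + 181*(24)
So 101*(-43) ≡ 1 (mod 181); multiply by 34: t ≡ -1462 (mod 181).
Smallest nonnegative: t = -1462 mod 181 = 167.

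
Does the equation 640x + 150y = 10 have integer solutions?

yes

gcd(640, 150) = 10  (640 = 4×150 + 40, 150 = 3×40 + 30, 40 = 1×30 + 10, 30 = 3×10).
10 divides 10, so integer solutions exist.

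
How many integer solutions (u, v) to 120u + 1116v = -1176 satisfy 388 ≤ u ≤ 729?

4

gcd(1116, 120) = 12  (1116 = 9×120 + 36, 120 = 3×36 + 12, 36 = 3×12).
Back-substituting, 120×(28) + 1116×(-3) = 12.
Scale by -98: particular solution (-2744, 294); reduce u mod 93: (46, -6).
General solution: u = 46 + 93t, v = -6 - 10t for integer t.
388 ≤ 46 + 93t ≤ 729 gives t ∈ [4, 7], which is 4 values.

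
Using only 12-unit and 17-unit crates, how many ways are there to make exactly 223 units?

Need nonnegative integers with 12j + 17k = 223.
gcd(12, 17) = 1, and 12·(-7) + 17·(5) = 1.
So (j₀, k₀) = (-1561, 1115); general j = -1561 + 17t, k = 1115 - 12t.
j ≥ 0 ⇒ t ≥ 92; k ≥ 0 ⇒ t ≤ 92. That's 1 value of t.

1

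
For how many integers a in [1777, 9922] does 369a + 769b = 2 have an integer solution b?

11

gcd(769, 369) = 1  (769 = 2×369 + 31, 369 = 11×31 + 28, 31 = 1×28 + 3, 28 = 9×3 + 1, 3 = 3×1).
Back-substituting, 369×(248) + 769×(-119) = 1.
Scale by 2: particular solution (496, -238); reduce a mod 769: (496, -238).
General solution: a = 496 + 769t, b = -238 - 369t for integer t.
1777 ≤ 496 + 769t ≤ 9922 gives t ∈ [2, 12], which is 11 values.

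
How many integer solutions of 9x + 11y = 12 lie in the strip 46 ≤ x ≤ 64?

gcd(11, 9):
  11 = 1·9 + 2
  9 = 4·2 + 1
  2 = 2·1
so gcd(11, 9) = 1.
Back-substitute for Bézout coefficients:
  1 = 9 - 4·2
  ... = 9·(5) + 11·(-4)
Scale by 12: particular solution (60, -48); reduce x mod 11: (5, -3).
General solution: x = 5 + 11t, y = -3 - 9t for integer t.
46 ≤ 5 + 11t ≤ 64 gives t ∈ [4, 5], which is 2 values.

2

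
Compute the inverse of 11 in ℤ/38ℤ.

gcd(38, 11) = 1.
By Bézout, 11*(7) + 38*(-2) = 1.
So 11*7 ≡ 1 (mod 38), and 7 mod 38 = 7.

7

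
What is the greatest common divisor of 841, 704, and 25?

1

gcd(841, 704) = 1.
gcd(1, 25) = 1.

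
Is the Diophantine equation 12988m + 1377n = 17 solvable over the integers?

yes

gcd(12988, 1377):
  12988 = 9·1377 + 595
  1377 = 2·595 + 187
  595 = 3·187 + 34
  187 = 5·34 + 17
  34 = 2·17
so gcd(12988, 1377) = 17.
17 divides 17, so integer solutions exist.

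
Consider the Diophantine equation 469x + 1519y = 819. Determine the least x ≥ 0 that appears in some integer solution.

gcd(1519, 469) = 7  (1519 = 3×469 + 112, 469 = 4×112 + 21, 112 = 5×21 + 7, 21 = 3×7).
7 divides 819, so solutions exist.
Back-substituting, 469×(-68) + 1519×(21) = 7.
Scale by 819/7 = 117: (x₀, y₀) = (-7956, 2457).
General solution: x = -7956 + 217t, y = 2457 - 67t for integer t.
x ≥ 0: smallest is -7956 mod 217 = 73 (at t = 37), with y = -22.

73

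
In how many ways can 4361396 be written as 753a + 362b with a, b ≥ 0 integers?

16

gcd(753, 362):
  753 = 2×362 + 29
  362 = 12×29 + 14
  29 = 2×14 + 1
  14 = 14×1
so gcd(753, 362) = 1.
Back-substitute for Bézout coefficients:
  1 = 29 - 2×14
  ... = 753×(25) + 362×(-52)
Scale by 4361396: one solution is (109034900, -226792592). Reduce a mod 362: (138, 11761).
General: a = 138 + 362t, b = 11761 - 753t.
a ≥ 0 ⇒ t ≥ 0; b ≥ 0 ⇒ t ≤ 15. So t ∈ [0, 15]: 16 solutions.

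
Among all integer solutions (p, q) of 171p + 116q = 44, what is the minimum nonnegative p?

24

gcd(171, 116):
  171 = 1·116 + 55
  116 = 2·55 + 6
  55 = 9·6 + 1
  6 = 6·1
so gcd(171, 116) = 1.
1 divides 44, so solutions exist.
Back-substitute for Bézout coefficients:
  1 = 55 - 9·6
  ... = 171·(19) + 116·(-28)
Scale by 44/1 = 44: (p₀, q₀) = (836, -1232).
General solution: p = 836 + 116t, q = -1232 - 171t for integer t.
p ≥ 0: smallest is 836 mod 116 = 24 (at t = -7), with q = -35.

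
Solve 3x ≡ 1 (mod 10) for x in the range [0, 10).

gcd(10, 3):
  10 = 3·3 + 1
  3 = 3·1
so gcd(10, 3) = 1.
Back-substitute for Bézout coefficients:
  1 = 10 - 3·3
  ... = 3·(-3) + 10·(1)
So 3·-3 ≡ 1 (mod 10), and -3 mod 10 = 7.

7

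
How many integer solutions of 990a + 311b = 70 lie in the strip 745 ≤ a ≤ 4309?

12

gcd(990, 311) = 1.
By Bézout, 990*(-60) + 311*(191) = 1.
Particular solution: (154, -490).
General solution: a = 154 + 311t, b = -490 - 990t for integer t.
745 ≤ 154 + 311t ≤ 4309 gives t ∈ [2, 13], which is 12 values.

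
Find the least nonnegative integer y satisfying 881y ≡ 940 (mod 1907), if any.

1631

gcd(1907, 881) = 1.
1 divides 940, so solutions exist.
By Bézout, 881*(868) + 1907*(-401) = 1.
So 881*(868) ≡ 1 (mod 1907); multiply by 940: y ≡ 815920 (mod 1907).
Smallest nonnegative: y = 815920 mod 1907 = 1631.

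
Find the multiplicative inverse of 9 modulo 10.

gcd(10, 9) = 1.
By Bézout, 9×(-1) + 10×(1) = 1.
So 9×-1 ≡ 1 (mod 10), and -1 mod 10 = 9.

9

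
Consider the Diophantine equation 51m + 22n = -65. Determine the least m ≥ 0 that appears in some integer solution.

19

gcd(51, 22):
  51 = 2×22 + 7
  22 = 3×7 + 1
  7 = 7×1
so gcd(51, 22) = 1.
1 divides -65, so solutions exist.
Back-substitute for Bézout coefficients:
  1 = 22 - 3×7
  ... = 51×(-3) + 22×(7)
Scale by -65/1 = -65: (m₀, n₀) = (195, -455).
General solution: m = 195 + 22t, n = -455 - 51t for integer t.
m ≥ 0: smallest is 195 mod 22 = 19 (at t = -8), with n = -47.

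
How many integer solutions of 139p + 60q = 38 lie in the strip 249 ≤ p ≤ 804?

9

gcd(139, 60) = 1  (139 = 2·60 + 19, 60 = 3·19 + 3, 19 = 6·3 + 1, 3 = 3·1).
Back-substituting, 139·(19) + 60·(-44) = 1.
Scale by 38: particular solution (722, -1672); reduce p mod 60: (2, -4).
General solution: p = 2 + 60t, q = -4 - 139t for integer t.
249 ≤ 2 + 60t ≤ 804 gives t ∈ [5, 13], which is 9 values.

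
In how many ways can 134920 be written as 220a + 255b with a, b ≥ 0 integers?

gcd(255, 220) = 5  (255 = 1×220 + 35, 220 = 6×35 + 10, 35 = 3×10 + 5, 10 = 2×5).
Back-substituting, 220×(-22) + 255×(19) = 5.
Scale by 26984: one solution is (-593648, 512696). Reduce a mod 51: (43, 492).
General: a = 43 + 51t, b = 492 - 44t.
a ≥ 0 ⇒ t ≥ 0; b ≥ 0 ⇒ t ≤ 11. So t ∈ [0, 11]: 12 solutions.

12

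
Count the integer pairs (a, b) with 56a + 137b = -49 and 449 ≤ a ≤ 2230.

gcd(137, 56) = 1.
By Bézout, 56×(-22) + 137×(9) = 1.
Particular solution: (119, -49).
General solution: a = 119 + 137t, b = -49 - 56t for integer t.
449 ≤ 119 + 137t ≤ 2230 gives t ∈ [3, 15], which is 13 values.

13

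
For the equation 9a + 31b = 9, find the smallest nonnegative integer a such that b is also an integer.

gcd(31, 9):
  31 = 3·9 + 4
  9 = 2·4 + 1
  4 = 4·1
so gcd(31, 9) = 1.
1 divides 9, so solutions exist.
Back-substitute for Bézout coefficients:
  1 = 9 - 2·4
  ... = 9·(7) + 31·(-2)
Scale by 9/1 = 9: (a₀, b₀) = (63, -18).
General solution: a = 63 + 31t, b = -18 - 9t for integer t.
a ≥ 0: smallest is 63 mod 31 = 1 (at t = -2), with b = 0.

1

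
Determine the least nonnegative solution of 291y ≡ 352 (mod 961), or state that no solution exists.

gcd(961, 291) = 1.
1 divides 352, so solutions exist.
By Bézout, 291*(-142) + 961*(43) = 1.
So 291*(-142) ≡ 1 (mod 961); multiply by 352: y ≡ -49984 (mod 961).
Smallest nonnegative: y = -49984 mod 961 = 949.

949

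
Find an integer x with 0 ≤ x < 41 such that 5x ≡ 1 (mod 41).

gcd(41, 5) = 1.
By Bézout, 5×(-8) + 41×(1) = 1.
So 5×-8 ≡ 1 (mod 41), and -8 mod 41 = 33.

33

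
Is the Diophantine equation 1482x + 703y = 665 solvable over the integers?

yes

gcd(1482, 703) = 19  (1482 = 2×703 + 76, 703 = 9×76 + 19, 76 = 4×19).
19 divides 665, so integer solutions exist.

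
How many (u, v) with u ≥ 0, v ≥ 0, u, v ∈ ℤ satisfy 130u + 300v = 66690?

18

gcd(300, 130) = 10.
By Bézout, 130*(7) + 300*(-3) = 10.
One solution: (3, 221).
General: u = 3 + 30t, v = 221 - 13t.
u ≥ 0 ⇒ t ≥ 0; v ≥ 0 ⇒ t ≤ 17. So t ∈ [0, 17]: 18 solutions.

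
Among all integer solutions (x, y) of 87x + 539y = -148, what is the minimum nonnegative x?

gcd(539, 87) = 1  (539 = 6*87 + 17, 87 = 5*17 + 2, 17 = 8*2 + 1, 2 = 2*1).
1 divides -148, so solutions exist.
Back-substituting, 87*(-254) + 539*(41) = 1.
Scale by -148/1 = -148: (x₀, y₀) = (37592, -6068).
General solution: x = 37592 + 539t, y = -6068 - 87t for integer t.
x ≥ 0: smallest is 37592 mod 539 = 401 (at t = -69), with y = -65.

401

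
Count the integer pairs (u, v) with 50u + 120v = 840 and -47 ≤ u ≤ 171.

gcd(120, 50):
  120 = 2*50 + 20
  50 = 2*20 + 10
  20 = 2*10
so gcd(120, 50) = 10.
Back-substitute for Bézout coefficients:
  10 = 50 - 2*20
  ... = 50*(5) + 120*(-2)
Scale by 84: particular solution (420, -168); reduce u mod 12: (0, 7).
General solution: u = 0 + 12t, v = 7 - 5t for integer t.
-47 ≤ 0 + 12t ≤ 171 gives t ∈ [-3, 14], which is 18 values.

18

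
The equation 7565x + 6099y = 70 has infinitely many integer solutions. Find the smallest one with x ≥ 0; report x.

1556

gcd(7565, 6099) = 1.
1 divides 70, so solutions exist.
By Bézout, 7565·(545) + 6099·(-676) = 1.
Scale by 70/1 = 70: (x₀, y₀) = (38150, -47320).
General solution: x = 38150 + 6099t, y = -47320 - 7565t for integer t.
x ≥ 0: smallest is 38150 mod 6099 = 1556 (at t = -6), with y = -1930.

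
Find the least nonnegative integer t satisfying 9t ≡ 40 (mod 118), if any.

70

gcd(118, 9):
  118 = 13·9 + 1
  9 = 9·1
so gcd(118, 9) = 1.
1 divides 40, so solutions exist.
Back-substitute for Bézout coefficients:
  1 = 118 - 13·9
  ... = 9·(-13) + 118·(1)
So 9·(-13) ≡ 1 (mod 118); multiply by 40: t ≡ -520 (mod 118).
Smallest nonnegative: t = -520 mod 118 = 70.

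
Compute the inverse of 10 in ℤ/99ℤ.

10

gcd(99, 10) = 1.
By Bézout, 10×(10) + 99×(-1) = 1.
So 10×10 ≡ 1 (mod 99), and 10 mod 99 = 10.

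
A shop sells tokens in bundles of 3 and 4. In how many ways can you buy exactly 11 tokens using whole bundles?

Need nonnegative integers with 3j + 4k = 11.
gcd(3, 4) = 1, and 3·(-1) + 4·(1) = 1.
So (j₀, k₀) = (-11, 11); general j = -11 + 4t, k = 11 - 3t.
j ≥ 0 ⇒ t ≥ 3; k ≥ 0 ⇒ t ≤ 3. That's 1 value of t.

1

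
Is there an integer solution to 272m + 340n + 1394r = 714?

yes

gcd(340, 272) = 68  (340 = 1*272 + 68, 272 = 4*68).
gcd(68, 1394) = 34.
34 divides 714, so integer solutions exist.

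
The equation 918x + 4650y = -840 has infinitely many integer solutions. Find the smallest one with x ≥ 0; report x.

70

gcd(4650, 918) = 6  (4650 = 5·918 + 60, 918 = 15·60 + 18, 60 = 3·18 + 6, 18 = 3·6).
6 divides -840, so solutions exist.
Back-substituting, 918·(-233) + 4650·(46) = 6.
Scale by -840/6 = -140: (x₀, y₀) = (32620, -6440).
General solution: x = 32620 + 775t, y = -6440 - 153t for integer t.
x ≥ 0: smallest is 32620 mod 775 = 70 (at t = -42), with y = -14.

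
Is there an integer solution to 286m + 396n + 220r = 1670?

gcd(396, 286) = 22.
gcd(22, 220) = 22.
22 does not divide 1670 (remainder 20), so no integer solutions.

no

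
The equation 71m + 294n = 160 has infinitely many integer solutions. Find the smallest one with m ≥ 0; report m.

gcd(294, 71):
  294 = 4×71 + 10
  71 = 7×10 + 1
  10 = 10×1
so gcd(294, 71) = 1.
1 divides 160, so solutions exist.
Back-substitute for Bézout coefficients:
  1 = 71 - 7×10
  ... = 71×(29) + 294×(-7)
Scale by 160/1 = 160: (m₀, n₀) = (4640, -1120).
General solution: m = 4640 + 294t, n = -1120 - 71t for integer t.
m ≥ 0: smallest is 4640 mod 294 = 230 (at t = -15), with n = -55.

230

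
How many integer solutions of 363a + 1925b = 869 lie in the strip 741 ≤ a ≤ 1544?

gcd(1925, 363) = 11.
By Bézout, 363·(-53) + 1925·(10) = 11.
Particular solution: (13, -2).
General solution: a = 13 + 175t, b = -2 - 33t for integer t.
741 ≤ 13 + 175t ≤ 1544 gives t ∈ [5, 8], which is 4 values.

4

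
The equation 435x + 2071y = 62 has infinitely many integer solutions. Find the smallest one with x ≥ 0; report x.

gcd(2071, 435) = 1  (2071 = 4*435 + 331, 435 = 1*331 + 104, 331 = 3*104 + 19, 104 = 5*19 + 9, 19 = 2*9 + 1, 9 = 9*1).
1 divides 62, so solutions exist.
Back-substituting, 435*(-219) + 2071*(46) = 1.
Scale by 62/1 = 62: (x₀, y₀) = (-13578, 2852).
General solution: x = -13578 + 2071t, y = 2852 - 435t for integer t.
x ≥ 0: smallest is -13578 mod 2071 = 919 (at t = 7), with y = -193.

919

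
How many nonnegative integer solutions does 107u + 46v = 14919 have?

gcd(107, 46):
  107 = 2×46 + 15
  46 = 3×15 + 1
  15 = 15×1
so gcd(107, 46) = 1.
Back-substitute for Bézout coefficients:
  1 = 46 - 3×15
  ... = 107×(-3) + 46×(7)
Scale by 14919: one solution is (-44757, 104433). Reduce u mod 46: (1, 322).
General: u = 1 + 46t, v = 322 - 107t.
u ≥ 0 ⇒ t ≥ 0; v ≥ 0 ⇒ t ≤ 3. So t ∈ [0, 3]: 4 solutions.

4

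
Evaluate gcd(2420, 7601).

11

gcd(7601, 2420):
  7601 = 3*2420 + 341
  2420 = 7*341 + 33
  341 = 10*33 + 11
  33 = 3*11
so gcd(7601, 2420) = 11.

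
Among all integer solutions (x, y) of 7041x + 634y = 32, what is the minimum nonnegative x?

gcd(7041, 634):
  7041 = 11×634 + 67
  634 = 9×67 + 31
  67 = 2×31 + 5
  31 = 6×5 + 1
  5 = 5×1
so gcd(7041, 634) = 1.
1 divides 32, so solutions exist.
Back-substitute for Bézout coefficients:
  1 = 31 - 6×5
  ... = 7041×(-123) + 634×(1366)
Scale by 32/1 = 32: (x₀, y₀) = (-3936, 43712).
General solution: x = -3936 + 634t, y = 43712 - 7041t for integer t.
x ≥ 0: smallest is -3936 mod 634 = 502 (at t = 7), with y = -5575.

502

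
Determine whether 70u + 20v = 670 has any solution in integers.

gcd(70, 20) = 10  (70 = 3×20 + 10, 20 = 2×10).
10 divides 670, so integer solutions exist.

yes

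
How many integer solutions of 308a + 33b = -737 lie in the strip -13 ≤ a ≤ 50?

22

gcd(308, 33):
  308 = 9*33 + 11
  33 = 3*11
so gcd(308, 33) = 11.
Back-substitute for Bézout coefficients:
  11 = 308 - 9*33
  ... = 308*(1) + 33*(-9)
Scale by -67: particular solution (-67, 603); reduce a mod 3: (2, -41).
General solution: a = 2 + 3t, b = -41 - 28t for integer t.
-13 ≤ 2 + 3t ≤ 50 gives t ∈ [-5, 16], which is 22 values.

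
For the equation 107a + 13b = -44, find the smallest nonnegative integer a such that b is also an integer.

7

gcd(107, 13):
  107 = 8×13 + 3
  13 = 4×3 + 1
  3 = 3×1
so gcd(107, 13) = 1.
1 divides -44, so solutions exist.
Back-substitute for Bézout coefficients:
  1 = 13 - 4×3
  ... = 107×(-4) + 13×(33)
Scale by -44/1 = -44: (a₀, b₀) = (176, -1452).
General solution: a = 176 + 13t, b = -1452 - 107t for integer t.
a ≥ 0: smallest is 176 mod 13 = 7 (at t = -13), with b = -61.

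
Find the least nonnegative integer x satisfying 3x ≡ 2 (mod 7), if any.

3

gcd(7, 3) = 1  (7 = 2·3 + 1, 3 = 3·1).
1 divides 2, so solutions exist.
Back-substituting, 3·(-2) + 7·(1) = 1.
So 3·(-2) ≡ 1 (mod 7); multiply by 2: x ≡ -4 (mod 7).
Smallest nonnegative: x = -4 mod 7 = 3.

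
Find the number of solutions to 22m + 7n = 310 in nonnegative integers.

2

gcd(22, 7) = 1.
By Bézout, 22×(1) + 7×(-3) = 1.
One solution: (2, 38).
General: m = 2 + 7t, n = 38 - 22t.
m ≥ 0 ⇒ t ≥ 0; n ≥ 0 ⇒ t ≤ 1. So t ∈ [0, 1]: 2 solutions.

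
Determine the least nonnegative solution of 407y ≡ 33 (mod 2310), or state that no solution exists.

gcd(2310, 407) = 11  (2310 = 5·407 + 275, 407 = 1·275 + 132, 275 = 2·132 + 11, 132 = 12·11).
11 divides 33, so solutions exist.
Back-substituting, 407·(-17) + 2310·(3) = 11.
So 407·(-17) ≡ 11 (mod 2310); multiply by 3: y ≡ -51 (mod 210).
Smallest nonnegative: y = -51 mod 210 = 159.

159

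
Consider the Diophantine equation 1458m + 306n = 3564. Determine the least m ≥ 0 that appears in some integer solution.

10

gcd(1458, 306):
  1458 = 4×306 + 234
  306 = 1×234 + 72
  234 = 3×72 + 18
  72 = 4×18
so gcd(1458, 306) = 18.
18 divides 3564, so solutions exist.
Back-substitute for Bézout coefficients:
  18 = 234 - 3×72
  ... = 1458×(4) + 306×(-19)
Scale by 3564/18 = 198: (m₀, n₀) = (792, -3762).
General solution: m = 792 + 17t, n = -3762 - 81t for integer t.
m ≥ 0: smallest is 792 mod 17 = 10 (at t = -46), with n = -36.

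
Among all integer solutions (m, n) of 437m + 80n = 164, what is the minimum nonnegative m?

52

gcd(437, 80) = 1  (437 = 5×80 + 37, 80 = 2×37 + 6, 37 = 6×6 + 1, 6 = 6×1).
1 divides 164, so solutions exist.
Back-substituting, 437×(13) + 80×(-71) = 1.
Scale by 164/1 = 164: (m₀, n₀) = (2132, -11644).
General solution: m = 2132 + 80t, n = -11644 - 437t for integer t.
m ≥ 0: smallest is 2132 mod 80 = 52 (at t = -26), with n = -282.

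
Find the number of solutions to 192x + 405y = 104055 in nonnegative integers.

4

gcd(405, 192) = 3.
By Bézout, 192*(19) + 405*(-9) = 3.
One solution: (80, 219).
General: x = 80 + 135t, y = 219 - 64t.
x ≥ 0 ⇒ t ≥ 0; y ≥ 0 ⇒ t ≤ 3. So t ∈ [0, 3]: 4 solutions.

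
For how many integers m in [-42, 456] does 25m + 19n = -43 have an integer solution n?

27

gcd(25, 19):
  25 = 1×19 + 6
  19 = 3×6 + 1
  6 = 6×1
so gcd(25, 19) = 1.
Back-substitute for Bézout coefficients:
  1 = 19 - 3×6
  ... = 25×(-3) + 19×(4)
Scale by -43: particular solution (129, -172); reduce m mod 19: (15, -22).
General solution: m = 15 + 19t, n = -22 - 25t for integer t.
-42 ≤ 15 + 19t ≤ 456 gives t ∈ [-3, 23], which is 27 values.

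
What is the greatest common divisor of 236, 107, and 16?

1

gcd(236, 107) = 1  (236 = 2×107 + 22, 107 = 4×22 + 19, 22 = 1×19 + 3, 19 = 6×3 + 1, 3 = 3×1).
gcd(1, 16) = 1.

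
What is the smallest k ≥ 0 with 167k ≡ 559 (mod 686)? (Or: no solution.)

gcd(686, 167) = 1  (686 = 4*167 + 18, 167 = 9*18 + 5, 18 = 3*5 + 3, 5 = 1*3 + 2, 3 = 1*2 + 1, 2 = 2*1).
1 divides 559, so solutions exist.
Back-substituting, 167*(-267) + 686*(65) = 1.
So 167*(-267) ≡ 1 (mod 686); multiply by 559: k ≡ -149253 (mod 686).
Smallest nonnegative: k = -149253 mod 686 = 295.

295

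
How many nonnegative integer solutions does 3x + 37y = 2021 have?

gcd(37, 3) = 1.
By Bézout, 3·(-12) + 37·(1) = 1.
One solution: (20, 53).
General: x = 20 + 37t, y = 53 - 3t.
x ≥ 0 ⇒ t ≥ 0; y ≥ 0 ⇒ t ≤ 17. So t ∈ [0, 17]: 18 solutions.

18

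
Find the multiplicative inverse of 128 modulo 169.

gcd(169, 128) = 1.
By Bézout, 128×(-33) + 169×(25) = 1.
So 128×-33 ≡ 1 (mod 169), and -33 mod 169 = 136.

136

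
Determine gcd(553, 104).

gcd(553, 104) = 1  (553 = 5*104 + 33, 104 = 3*33 + 5, 33 = 6*5 + 3, 5 = 1*3 + 2, 3 = 1*2 + 1, 2 = 2*1).

1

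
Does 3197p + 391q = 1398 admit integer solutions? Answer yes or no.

gcd(3197, 391):
  3197 = 8×391 + 69
  391 = 5×69 + 46
  69 = 1×46 + 23
  46 = 2×23
so gcd(3197, 391) = 23.
23 does not divide 1398 (remainder 18), so no integer solutions.

no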